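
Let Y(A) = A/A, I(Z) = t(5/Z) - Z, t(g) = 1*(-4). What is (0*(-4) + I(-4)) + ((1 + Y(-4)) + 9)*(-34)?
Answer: -374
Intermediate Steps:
t(g) = -4
I(Z) = -4 - Z
Y(A) = 1
(0*(-4) + I(-4)) + ((1 + Y(-4)) + 9)*(-34) = (0*(-4) + (-4 - 1*(-4))) + ((1 + 1) + 9)*(-34) = (0 + (-4 + 4)) + (2 + 9)*(-34) = (0 + 0) + 11*(-34) = 0 - 374 = -374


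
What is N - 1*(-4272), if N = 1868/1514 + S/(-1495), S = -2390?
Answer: 967578408/226343 ≈ 4274.8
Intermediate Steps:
N = 641112/226343 (N = 1868/1514 - 2390/(-1495) = 1868*(1/1514) - 2390*(-1/1495) = 934/757 + 478/299 = 641112/226343 ≈ 2.8325)
N - 1*(-4272) = 641112/226343 - 1*(-4272) = 641112/226343 + 4272 = 967578408/226343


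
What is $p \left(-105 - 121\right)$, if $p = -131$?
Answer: $29606$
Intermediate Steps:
$p \left(-105 - 121\right) = - 131 \left(-105 - 121\right) = \left(-131\right) \left(-226\right) = 29606$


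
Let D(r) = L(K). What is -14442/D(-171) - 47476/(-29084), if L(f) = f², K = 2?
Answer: -4770923/1322 ≈ -3608.9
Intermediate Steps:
D(r) = 4 (D(r) = 2² = 4)
-14442/D(-171) - 47476/(-29084) = -14442/4 - 47476/(-29084) = -14442*¼ - 47476*(-1/29084) = -7221/2 + 1079/661 = -4770923/1322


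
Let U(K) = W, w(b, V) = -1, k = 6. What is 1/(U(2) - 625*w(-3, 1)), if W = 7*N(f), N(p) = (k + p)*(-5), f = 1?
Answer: 1/380 ≈ 0.0026316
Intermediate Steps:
N(p) = -30 - 5*p (N(p) = (6 + p)*(-5) = -30 - 5*p)
W = -245 (W = 7*(-30 - 5*1) = 7*(-30 - 5) = 7*(-35) = -245)
U(K) = -245
1/(U(2) - 625*w(-3, 1)) = 1/(-245 - 625*(-1)) = 1/(-245 + 625) = 1/380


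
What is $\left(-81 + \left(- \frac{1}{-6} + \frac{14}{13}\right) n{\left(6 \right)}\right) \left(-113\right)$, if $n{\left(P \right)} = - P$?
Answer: $\frac{129950}{13} \approx 9996.2$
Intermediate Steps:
$\left(-81 + \left(- \frac{1}{-6} + \frac{14}{13}\right) n{\left(6 \right)}\right) \left(-113\right) = \left(-81 + \left(- \frac{1}{-6} + \frac{14}{13}\right) \left(\left(-1\right) 6\right)\right) \left(-113\right) = \left(-81 + \left(\left(-1\right) \left(- \frac{1}{6}\right) + 14 \cdot \frac{1}{13}\right) \left(-6\right)\right) \left(-113\right) = \left(-81 + \left(\frac{1}{6} + \frac{14}{13}\right) \left(-6\right)\right) \left(-113\right) = \left(-81 + \frac{97}{78} \left(-6\right)\right) \left(-113\right) = \left(-81 - \frac{97}{13}\right) \left(-113\right) = \left(- \frac{1150}{13}\right) \left(-113\right) = \frac{129950}{13}$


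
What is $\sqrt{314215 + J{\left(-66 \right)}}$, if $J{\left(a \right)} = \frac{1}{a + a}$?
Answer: $\frac{\sqrt{1368720507}}{66} \approx 560.55$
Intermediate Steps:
$J{\left(a \right)} = \frac{1}{2 a}$
$\sqrt{314215 + J{\left(-66 \right)}} = \sqrt{314215 + \frac{1}{2 \left(-66\right)}} = \sqrt{314215 + \frac{1}{2} \left(- \frac{1}{66}\right)} = \sqrt{314215 - \frac{1}{132}} = \sqrt{\frac{41476379}{132}} = \frac{\sqrt{1368720507}}{66}$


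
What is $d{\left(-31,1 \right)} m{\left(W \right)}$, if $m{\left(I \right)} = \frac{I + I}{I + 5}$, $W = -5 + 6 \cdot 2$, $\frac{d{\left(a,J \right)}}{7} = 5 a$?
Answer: $- \frac{7595}{6} \approx -1265.8$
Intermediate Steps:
$d{\left(a,J \right)} = 35 a$ ($d{\left(a,J \right)} = 7 \cdot 5 a = 35 a$)
$W = 7$ ($W = -5 + 12 = 7$)
$m{\left(I \right)} = \frac{2 I}{5 + I}$
$d{\left(-31,1 \right)} m{\left(W \right)} = 35 \left(-31\right) 2 \cdot 7 \frac{1}{5 + 7} = - 1085 \cdot 2 \cdot 7 \cdot \frac{1}{12} = \left(-1085\right) \frac{7}{6} = - \frac{7595}{6}$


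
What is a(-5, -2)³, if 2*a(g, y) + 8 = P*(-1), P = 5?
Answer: -2197/8 ≈ -274.63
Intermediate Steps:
a(g, y) = -13/2 (a(g, y) = -4 + (5*(-1))/2 = -4 + (½)*(-5) = -4 - 5/2 = -13/2)
a(-5, -2)³ = (-13/2)³ = -2197/8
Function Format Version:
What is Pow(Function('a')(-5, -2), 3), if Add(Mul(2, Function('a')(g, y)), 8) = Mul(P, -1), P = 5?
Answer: Rational(-2197, 8) ≈ -274.63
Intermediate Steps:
Function('a')(g, y) = Rational(-13, 2) (Function('a')(g, y) = Add(-4, Mul(Rational(1, 2), Mul(5, -1))) = Add(-4, Mul(Rational(1, 2), -5)) = Add(-4, Rational(-5, 2)) = Rational(-13, 2))
Pow(Function('a')(-5, -2), 3) = Pow(Rational(-13, 2), 3) = Rational(-2197, 8)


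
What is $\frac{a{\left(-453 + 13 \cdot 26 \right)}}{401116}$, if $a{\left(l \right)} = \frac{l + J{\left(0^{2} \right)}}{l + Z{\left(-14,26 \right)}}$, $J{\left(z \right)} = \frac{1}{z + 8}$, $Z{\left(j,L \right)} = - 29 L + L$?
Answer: $\frac{919}{2705126304} \approx 3.3973 \cdot 10^{-7}$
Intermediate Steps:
$Z{\left(j,L \right)} = - 28 L$
$J{\left(z \right)} = \frac{1}{8 + z}$
$a{\left(l \right)} = \frac{\frac{1}{8} + l}{-728 + l}$ ($a{\left(l \right)} = \frac{l + \frac{1}{8 + 0^{2}}}{l - 728} = \frac{l + \frac{1}{8 + 0}}{l - 728} = \frac{l + \frac{1}{8}}{-728 + l} = \frac{\frac{1}{8} + l}{-728 + l}$)
$\frac{a{\left(-453 + 13 \cdot 26 \right)}}{401116} = \frac{\frac{1}{-728 + \left(-453 + 13 \cdot 26\right)} \left(\frac{1}{8} + \left(-453 + 13 \cdot 26\right)\right)}{401116} = \frac{\frac{1}{8} + \left(-453 + 338\right)}{-728 + \left(-453 + 338\right)} \frac{1}{401116} = \frac{\frac{1}{8} - 115}{-728 - 115} \cdot \frac{1}{401116} = \frac{1}{-843} \left(- \frac{919}{8}\right) \frac{1}{401116} = \left(- \frac{1}{843}\right) \left(- \frac{919}{8}\right) \frac{1}{401116} = \frac{919}{6744} \cdot \frac{1}{401116} = \frac{919}{2705126304}$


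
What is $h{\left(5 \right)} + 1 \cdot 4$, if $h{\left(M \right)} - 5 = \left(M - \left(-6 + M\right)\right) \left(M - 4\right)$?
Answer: $15$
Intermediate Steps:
$h{\left(M \right)} = -19 + 6 M$ ($h{\left(M \right)} = 5 + \left(M - \left(-6 + M\right)\right) \left(M - 4\right) = 5 + 6 \left(-4 + M\right) = 5 + \left(-24 + 6 M\right) = -19 + 6 M$)
$h{\left(5 \right)} + 1 \cdot 4 = \left(-19 + 6 \cdot 5\right) + 1 \cdot 4 = \left(-19 + 30\right) + 4 = 11 + 4 = 15$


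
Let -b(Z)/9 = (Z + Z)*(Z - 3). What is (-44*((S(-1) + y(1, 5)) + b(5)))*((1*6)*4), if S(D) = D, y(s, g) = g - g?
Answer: 191136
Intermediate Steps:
y(s, g) = 0
b(Z) = -18*Z*(-3 + Z) (b(Z) = -9*(Z + Z)*(Z - 3) = -9*2*Z*(-3 + Z) = -18*Z*(-3 + Z))
(-44*((S(-1) + y(1, 5)) + b(5)))*((1*6)*4) = (-44*((-1 + 0) + 18*5*(3 - 1*5)))*((1*6)*4) = (-44*(-1 + 18*5*(3 - 5)))*(6*4) = -44*(-1 + 18*5*(-2))*24 = -44*(-1 - 180)*24 = -44*(-181)*24 = 7964*24 = 191136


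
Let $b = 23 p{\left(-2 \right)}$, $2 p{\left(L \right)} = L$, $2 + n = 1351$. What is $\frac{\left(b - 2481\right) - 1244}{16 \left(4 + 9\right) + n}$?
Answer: $- \frac{3748}{1557} \approx -2.4072$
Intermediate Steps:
$n = 1349$ ($n = -2 + 1351 = 1349$)
$p{\left(L \right)} = \frac{L}{2}$
$b = -23$ ($b = 23 \cdot \frac{1}{2} \left(-2\right) = 23 \left(-1\right) = -23$)
$\frac{\left(b - 2481\right) - 1244}{16 \left(4 + 9\right) + n} = \frac{\left(-23 - 2481\right) - 1244}{16 \left(4 + 9\right) + 1349} = \frac{-2504 - 1244}{16 \cdot 13 + 1349} = - \frac{3748}{208 + 1349} = - \frac{3748}{1557}$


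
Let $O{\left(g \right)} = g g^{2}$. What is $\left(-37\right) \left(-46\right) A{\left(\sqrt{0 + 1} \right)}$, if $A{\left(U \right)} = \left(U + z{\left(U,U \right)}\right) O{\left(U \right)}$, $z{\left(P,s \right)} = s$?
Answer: $3404$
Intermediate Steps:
$O{\left(g \right)} = g^{3}$
$A{\left(U \right)} = 2 U^{4}$ ($A{\left(U \right)} = \left(U + U\right) U^{3} = 2 U U^{3} = 2 U^{4}$)
$\left(-37\right) \left(-46\right) A{\left(\sqrt{0 + 1} \right)} = \left(-37\right) \left(-46\right) 2 \left(\sqrt{0 + 1}\right)^{4} = 1702 \cdot 2 \left(\sqrt{1}\right)^{4} = 1702 \cdot 2 \cdot 1^{4} = 1702 \cdot 2 \cdot 1 = 1702 \cdot 2 = 3404$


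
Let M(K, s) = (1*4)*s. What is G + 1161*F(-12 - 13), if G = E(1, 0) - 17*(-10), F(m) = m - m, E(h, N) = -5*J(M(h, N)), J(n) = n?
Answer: 170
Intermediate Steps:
M(K, s) = 4*s
E(h, N) = -20*N
F(m) = 0
G = 170 (G = -20*0 - 17*(-10) = 0 + 170 = 170)
G + 1161*F(-12 - 13) = 170 + 1161*0 = 170 + 0 = 170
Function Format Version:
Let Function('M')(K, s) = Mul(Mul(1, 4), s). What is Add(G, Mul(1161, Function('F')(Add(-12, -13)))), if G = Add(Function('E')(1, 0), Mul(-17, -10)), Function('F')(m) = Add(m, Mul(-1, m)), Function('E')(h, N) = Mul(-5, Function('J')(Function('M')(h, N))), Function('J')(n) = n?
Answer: 170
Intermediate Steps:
Function('M')(K, s) = Mul(4, s)
Function('E')(h, N) = Mul(-20, N) (Function('E')(h, N) = Mul(-5, Mul(4, N)) = Mul(-20, N))
Function('F')(m) = 0
G = 170 (G = Add(Mul(-20, 0), Mul(-17, -10)) = Add(0, 170) = 170)
Add(G, Mul(1161, Function('F')(Add(-12, -13)))) = Add(170, Mul(1161, 0)) = Add(170, 0) = 170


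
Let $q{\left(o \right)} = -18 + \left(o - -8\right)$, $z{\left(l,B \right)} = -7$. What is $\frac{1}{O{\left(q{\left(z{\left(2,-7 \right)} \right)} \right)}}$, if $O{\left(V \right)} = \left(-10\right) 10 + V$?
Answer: $- \frac{1}{117} \approx -0.008547$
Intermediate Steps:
$q{\left(o \right)} = -10 + o$ ($q{\left(o \right)} = -18 + \left(o + 8\right) = -18 + \left(8 + o\right) = -10 + o$)
$O{\left(V \right)} = -100 + V$
$\frac{1}{O{\left(q{\left(z{\left(2,-7 \right)} \right)} \right)}} = \frac{1}{-100 - 17} = \frac{1}{-117} = - \frac{1}{117}$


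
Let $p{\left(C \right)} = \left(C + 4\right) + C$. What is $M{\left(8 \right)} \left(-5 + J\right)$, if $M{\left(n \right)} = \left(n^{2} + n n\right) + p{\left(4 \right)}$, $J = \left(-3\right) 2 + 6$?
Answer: $-700$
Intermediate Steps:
$J = 0$ ($J = -6 + 6 = 0$)
$p{\left(C \right)} = 4 + 2 C$ ($p{\left(C \right)} = \left(4 + C\right) + C = 4 + 2 C$)
$M{\left(n \right)} = 12 + 2 n^{2}$ ($M{\left(n \right)} = \left(n^{2} + n n\right) + \left(4 + 2 \cdot 4\right) = \left(n^{2} + n^{2}\right) + \left(4 + 8\right) = 2 n^{2} + 12 = 12 + 2 n^{2}$)
$M{\left(8 \right)} \left(-5 + J\right) = \left(12 + 2 \cdot 8^{2}\right) \left(-5 + 0\right) = \left(12 + 2 \cdot 64\right) \left(-5\right) = \left(12 + 128\right) \left(-5\right) = 140 \left(-5\right) = -700$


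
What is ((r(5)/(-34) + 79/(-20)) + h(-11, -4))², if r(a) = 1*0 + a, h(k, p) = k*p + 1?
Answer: 193404649/115600 ≈ 1673.1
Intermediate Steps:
h(k, p) = 1 + k*p
r(a) = a (r(a) = 0 + a = a)
((r(5)/(-34) + 79/(-20)) + h(-11, -4))² = ((5/(-34) + 79/(-20)) + (1 - 11*(-4)))² = ((5*(-1/34) + 79*(-1/20)) + (1 + 44))² = ((-5/34 - 79/20) + 45)² = (-1393/340 + 45)² = (13907/340)² = 193404649/115600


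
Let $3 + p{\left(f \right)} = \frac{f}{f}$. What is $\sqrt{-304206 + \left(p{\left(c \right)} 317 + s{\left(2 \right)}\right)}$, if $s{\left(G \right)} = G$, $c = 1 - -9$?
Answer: $i \sqrt{304838} \approx 552.12 i$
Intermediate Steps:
$c = 10$ ($c = 1 + 9 = 10$)
$p{\left(f \right)} = -2$ ($p{\left(f \right)} = -3 + \frac{f}{f} = -3 + 1 = -2$)
$\sqrt{-304206 + \left(p{\left(c \right)} 317 + s{\left(2 \right)}\right)} = \sqrt{-304206 + \left(\left(-2\right) 317 + 2\right)} = \sqrt{-304206 + \left(-634 + 2\right)} = \sqrt{-304206 - 632} = \sqrt{-304838} = i \sqrt{304838}$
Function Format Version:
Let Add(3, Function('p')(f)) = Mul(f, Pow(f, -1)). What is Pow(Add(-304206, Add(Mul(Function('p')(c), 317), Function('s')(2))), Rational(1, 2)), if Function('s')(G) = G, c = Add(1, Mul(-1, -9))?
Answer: Mul(I, Pow(304838, Rational(1, 2))) ≈ Mul(552.12, I)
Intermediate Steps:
c = 10 (c = Add(1, 9) = 10)
Function('p')(f) = -2 (Function('p')(f) = Add(-3, Mul(f, Pow(f, -1))) = Add(-3, 1) = -2)
Pow(Add(-304206, Add(Mul(Function('p')(c), 317), Function('s')(2))), Rational(1, 2)) = Pow(Add(-304206, Add(Mul(-2, 317), 2)), Rational(1, 2)) = Pow(Add(-304206, Add(-634, 2)), Rational(1, 2)) = Pow(Add(-304206, -632), Rational(1, 2)) = Pow(-304838, Rational(1, 2)) = Mul(I, Pow(304838, Rational(1, 2)))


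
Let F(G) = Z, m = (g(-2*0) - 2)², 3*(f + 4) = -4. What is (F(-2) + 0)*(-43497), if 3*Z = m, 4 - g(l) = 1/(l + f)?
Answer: -17761275/256 ≈ -69380.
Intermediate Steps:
f = -16/3 (f = -4 + (⅓)*(-4) = -4 - 4/3 = -16/3 ≈ -5.3333)
g(l) = 4 - 1/(-16/3 + l) (g(l) = 4 - 1/(l - 16/3) = 4 - 1/(-16/3 + l))
m = 1225/256 (m = ((-67 + 12*(-2*0))/(-16 + 3*(-2*0)) - 2)² = ((-67 + 12*0)/(-16 + 3*0) - 2)² = ((-67 + 0)/(-16 + 0) - 2)² = (-67/(-16) - 2)² = (-1/16*(-67) - 2)² = (67/16 - 2)² = (35/16)² = 1225/256 ≈ 4.7852)
Z = 1225/768 (Z = (⅓)*(1225/256) = 1225/768 ≈ 1.5951)
F(G) = 1225/768
(F(-2) + 0)*(-43497) = (1225/768 + 0)*(-43497) = (1225/768)*(-43497) = -17761275/256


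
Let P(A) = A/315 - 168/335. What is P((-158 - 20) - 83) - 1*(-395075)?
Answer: 926447756/2345 ≈ 3.9507e+5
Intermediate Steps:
P(A) = -168/335 + A/315 (P(A) = A*(1/315) - 168*1/335 = A/315 - 168/335 = -168/335 + A/315)
P((-158 - 20) - 83) - 1*(-395075) = (-168/335 + ((-158 - 20) - 83)/315) - 1*(-395075) = (-168/335 + (-178 - 83)/315) + 395075 = (-168/335 + (1/315)*(-261)) + 395075 = (-168/335 - 29/35) + 395075 = -3119/2345 + 395075 = 926447756/2345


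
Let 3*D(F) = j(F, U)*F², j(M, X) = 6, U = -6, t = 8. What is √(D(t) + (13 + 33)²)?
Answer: 2*√561 ≈ 47.371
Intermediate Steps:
D(F) = 2*F² (D(F) = (6*F²)/3 = 2*F²)
√(D(t) + (13 + 33)²) = √(2*8² + (13 + 33)²) = √(2*64 + 46²) = √(128 + 2116) = √2244 = 2*√561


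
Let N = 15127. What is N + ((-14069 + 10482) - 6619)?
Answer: 4921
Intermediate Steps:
N + ((-14069 + 10482) - 6619) = 15127 + ((-14069 + 10482) - 6619) = 15127 + (-3587 - 6619) = 15127 - 10206 = 4921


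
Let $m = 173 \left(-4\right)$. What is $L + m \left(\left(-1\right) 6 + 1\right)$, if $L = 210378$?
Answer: $213838$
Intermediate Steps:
$m = -692$
$L + m \left(\left(-1\right) 6 + 1\right) = 210378 - 692 \left(\left(-1\right) 6 + 1\right) = 210378 - 692 \left(-6 + 1\right) = 210378 - -3460 = 210378 + 3460 = 213838$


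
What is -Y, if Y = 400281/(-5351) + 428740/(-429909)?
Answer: 174378592169/2300443059 ≈ 75.802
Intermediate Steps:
Y = -174378592169/2300443059 (Y = 400281*(-1/5351) + 428740*(-1/429909) = -400281/5351 - 428740/429909 = -174378592169/2300443059 ≈ -75.802)
-Y = -1*(-174378592169/2300443059) = 174378592169/2300443059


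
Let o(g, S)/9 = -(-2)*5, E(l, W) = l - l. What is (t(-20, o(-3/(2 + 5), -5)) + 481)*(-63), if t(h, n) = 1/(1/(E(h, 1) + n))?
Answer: -35973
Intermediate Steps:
E(l, W) = 0
o(g, S) = 90 (o(g, S) = 9*(-(-2)*5) = 9*(-2*(-5)) = 9*10 = 90)
t(h, n) = n (t(h, n) = 1/(1/(0 + n)) = 1/(1/n) = n)
(t(-20, o(-3/(2 + 5), -5)) + 481)*(-63) = (90 + 481)*(-63) = 571*(-63) = -35973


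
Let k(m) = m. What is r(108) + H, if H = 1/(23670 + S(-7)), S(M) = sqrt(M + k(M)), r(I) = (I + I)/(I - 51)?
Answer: 20169905769/5322554683 - I*sqrt(14)/560268914 ≈ 3.7895 - 6.6783e-9*I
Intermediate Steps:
r(I) = 2*I/(-51 + I) (r(I) = (2*I)/(-51 + I) = 2*I/(-51 + I))
S(M) = sqrt(2)*sqrt(M) (S(M) = sqrt(M + M) = sqrt(2*M) = sqrt(2)*sqrt(M))
H = 1/(23670 + I*sqrt(14)) (H = 1/(23670 + sqrt(2)*sqrt(-7)) = 1/(23670 + sqrt(2)*(I*sqrt(7))) = 1/(23670 + I*sqrt(14)) ≈ 4.2248e-5 - 6.7e-9*I)
r(108) + H = 2*108/(-51 + 108) + (11835/280134457 - I*sqrt(14)/560268914) = 2*108/57 + (11835/280134457 - I*sqrt(14)/560268914) = 2*108*(1/57) + (11835/280134457 - I*sqrt(14)/560268914) = 72/19 + (11835/280134457 - I*sqrt(14)/560268914) = 20169905769/5322554683 - I*sqrt(14)/560268914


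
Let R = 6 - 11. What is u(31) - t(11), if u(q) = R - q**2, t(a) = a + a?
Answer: -988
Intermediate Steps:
R = -5
t(a) = 2*a
u(q) = -5 - q**2
u(31) - t(11) = (-5 - 1*31**2) - 2*11 = (-5 - 1*961) - 1*22 = (-5 - 961) - 22 = -966 - 22 = -988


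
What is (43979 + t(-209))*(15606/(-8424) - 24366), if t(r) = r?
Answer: -27731103575/26 ≈ -1.0666e+9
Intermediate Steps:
(43979 + t(-209))*(15606/(-8424) - 24366) = (43979 - 209)*(15606/(-8424) - 24366) = 43770*(15606*(-1/8424) - 24366) = 43770*(-289/156 - 24366) = 43770*(-3801385/156) = -27731103575/26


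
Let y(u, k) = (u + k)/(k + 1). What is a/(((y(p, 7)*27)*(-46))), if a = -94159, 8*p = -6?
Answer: 1506544/15525 ≈ 97.040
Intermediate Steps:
p = -¾ (p = (⅛)*(-6) = -¾ ≈ -0.75000)
y(u, k) = (k + u)/(1 + k)
a/(((y(p, 7)*27)*(-46))) = -94159*(-(1 + 7)/(1242*(7 - ¾))) = -94159/((((25/4)/8)*27)*(-46)) = -94159/((((⅛)*(25/4))*27)*(-46)) = -94159/(((25/32)*27)*(-46)) = -94159/((675/32)*(-46)) = -94159/(-15525/16) = -94159*(-16/15525) = 1506544/15525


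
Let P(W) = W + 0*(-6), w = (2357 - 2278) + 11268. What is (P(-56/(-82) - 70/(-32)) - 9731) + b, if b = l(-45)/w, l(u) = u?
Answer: -72412646111/7443632 ≈ -9728.1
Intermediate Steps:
w = 11347 (w = 79 + 11268 = 11347)
P(W) = W (P(W) = W + 0 = W)
b = -45/11347 ≈ -0.0039658
(P(-56/(-82) - 70/(-32)) - 9731) + b = ((-56/(-82) - 70/(-32)) - 9731) - 45/11347 = ((-56*(-1/82) - 70*(-1/32)) - 9731) - 45/11347 = ((28/41 + 35/16) - 9731) - 45/11347 = (1883/656 - 9731) - 45/11347 = -6381653/656 - 45/11347 = -72412646111/7443632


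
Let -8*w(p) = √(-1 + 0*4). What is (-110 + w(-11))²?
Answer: (880 + I)²/64 ≈ 12100.0 + 27.5*I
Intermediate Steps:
w(p) = -I/8 (w(p) = -√(-1 + 0*4)/8 = -√(-1 + 0)/8 = -I/8)
(-110 + w(-11))² = (-110 - I/8)²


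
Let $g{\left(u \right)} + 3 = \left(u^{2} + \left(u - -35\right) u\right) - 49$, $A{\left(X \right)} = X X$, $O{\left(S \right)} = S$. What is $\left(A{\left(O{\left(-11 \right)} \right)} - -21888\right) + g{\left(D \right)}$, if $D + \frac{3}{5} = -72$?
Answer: $\frac{748938}{25} \approx 29958.0$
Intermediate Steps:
$D = - \frac{363}{5}$ ($D = - \frac{3}{5} - 72 = - \frac{363}{5} \approx -72.6$)
$A{\left(X \right)} = X^{2}$
$g{\left(u \right)} = -52 + u^{2} + u \left(35 + u\right)$ ($g{\left(u \right)} = -3 - \left(49 - u^{2} - \left(u - -35\right) u\right) = -3 - \left(49 - u^{2} - \left(u + 35\right) u\right) = -3 - \left(49 - u^{2} - \left(35 + u\right) u\right) = -3 - \left(49 - u^{2} - u \left(35 + u\right)\right) = -3 + \left(-49 + u^{2} + u \left(35 + u\right)\right) = -52 + u^{2} + u \left(35 + u\right)$)
$\left(A{\left(O{\left(-11 \right)} \right)} - -21888\right) + g{\left(D \right)} = \left(\left(-11\right)^{2} - -21888\right) + \left(-52 + 2 \left(- \frac{363}{5}\right)^{2} + 35 \left(- \frac{363}{5}\right)\right) = \left(121 + 21888\right) - - \frac{198713}{25} = 22009 - - \frac{198713}{25} = 22009 + \frac{198713}{25} = \frac{748938}{25}$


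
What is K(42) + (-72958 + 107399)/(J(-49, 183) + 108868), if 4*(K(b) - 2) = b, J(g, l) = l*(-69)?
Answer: 2474907/192482 ≈ 12.858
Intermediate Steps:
J(g, l) = -69*l
K(b) = 2 + b/4
K(42) + (-72958 + 107399)/(J(-49, 183) + 108868) = (2 + (¼)*42) + (-72958 + 107399)/(-69*183 + 108868) = (2 + 21/2) + 34441/(-12627 + 108868) = 25/2 + 34441/96241 = 2474907/192482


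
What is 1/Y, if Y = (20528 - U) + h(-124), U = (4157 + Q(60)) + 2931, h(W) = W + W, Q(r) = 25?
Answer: 1/13167 ≈ 7.5947e-5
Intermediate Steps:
h(W) = 2*W
U = 7113 (U = (4157 + 25) + 2931 = 4182 + 2931 = 7113)
Y = 13167 (Y = (20528 - 1*7113) + 2*(-124) = (20528 - 7113) - 248 = 13415 - 248 = 13167)
1/Y = 1/13167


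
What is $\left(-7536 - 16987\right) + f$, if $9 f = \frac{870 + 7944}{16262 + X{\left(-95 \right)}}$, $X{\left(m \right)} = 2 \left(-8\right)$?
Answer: $- \frac{597599518}{24369} \approx -24523.0$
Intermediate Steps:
$X{\left(m \right)} = -16$
$f = \frac{1469}{24369}$ ($f = \frac{\left(870 + 7944\right) \frac{1}{16262 - 16}}{9} = \frac{8814 \cdot \frac{1}{16246}}{9} = \frac{1}{9} \cdot \frac{4407}{8123} = \frac{1469}{24369} \approx 0.060282$)
$\left(-7536 - 16987\right) + f = \left(-7536 - 16987\right) + \frac{1469}{24369} = -24523 + \frac{1469}{24369} = - \frac{597599518}{24369}$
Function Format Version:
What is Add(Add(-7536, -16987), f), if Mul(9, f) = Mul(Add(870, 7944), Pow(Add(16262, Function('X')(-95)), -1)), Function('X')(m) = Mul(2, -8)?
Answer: Rational(-597599518, 24369) ≈ -24523.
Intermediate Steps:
Function('X')(m) = -16
f = Rational(1469, 24369) (f = Mul(Rational(1, 9), Mul(Add(870, 7944), Pow(Add(16262, -16), -1))) = Mul(Rational(1, 9), Mul(8814, Pow(16246, -1))) = Mul(Rational(1, 9), Mul(8814, Rational(1, 16246))) = Mul(Rational(1, 9), Rational(4407, 8123)) = Rational(1469, 24369) ≈ 0.060282)
Add(Add(-7536, -16987), f) = Add(Add(-7536, -16987), Rational(1469, 24369)) = Add(-24523, Rational(1469, 24369)) = Rational(-597599518, 24369)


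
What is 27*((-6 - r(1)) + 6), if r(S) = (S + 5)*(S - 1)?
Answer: 0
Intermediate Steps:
r(S) = (-1 + S)*(5 + S) (r(S) = (5 + S)*(-1 + S) = (-1 + S)*(5 + S))
27*((-6 - r(1)) + 6) = 27*((-6 - (-5 + 1² + 4*1)) + 6) = 27*((-6 - (-5 + 1 + 4)) + 6) = 27*((-6 - 1*0) + 6) = 27*((-6 + 0) + 6) = 27*(-6 + 6) = 27*0 = 0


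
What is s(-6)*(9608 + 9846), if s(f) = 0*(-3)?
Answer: 0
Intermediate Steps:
s(f) = 0
s(-6)*(9608 + 9846) = 0*(9608 + 9846) = 0*19454 = 0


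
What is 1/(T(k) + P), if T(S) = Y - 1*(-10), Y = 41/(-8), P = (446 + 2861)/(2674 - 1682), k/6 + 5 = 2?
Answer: 992/8143 ≈ 0.12182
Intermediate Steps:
k = -18 (k = -30 + 6*2 = -30 + 12 = -18)
P = 3307/992 ≈ 3.3337
Y = -41/8 (Y = 41*(-⅛) = -41/8 ≈ -5.1250)
T(S) = 39/8 (T(S) = -41/8 - 1*(-10) = -41/8 + 10 = 39/8)
1/(T(k) + P) = 1/(39/8 + 3307/992) = 1/(8143/992) = 992/8143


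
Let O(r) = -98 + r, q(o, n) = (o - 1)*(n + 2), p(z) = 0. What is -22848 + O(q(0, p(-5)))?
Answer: -22948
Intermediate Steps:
q(o, n) = (-1 + o)*(2 + n)
-22848 + O(q(0, p(-5))) = -22848 + (-98 + (-2 - 1*0 + 2*0 + 0*0)) = -22848 + (-98 + (-2 + 0 + 0 + 0)) = -22848 + (-98 - 2) = -22848 - 100 = -22948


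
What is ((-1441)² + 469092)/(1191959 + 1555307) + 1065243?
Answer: 2926508421211/2747266 ≈ 1.0652e+6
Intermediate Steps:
((-1441)² + 469092)/(1191959 + 1555307) + 1065243 = (2076481 + 469092)/2747266 + 1065243 = 2545573*(1/2747266) + 1065243 = 2545573/2747266 + 1065243 = 2926508421211/2747266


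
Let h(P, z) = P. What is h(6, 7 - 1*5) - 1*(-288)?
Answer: 294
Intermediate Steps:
h(6, 7 - 1*5) - 1*(-288) = 6 - 1*(-288) = 6 + 288 = 294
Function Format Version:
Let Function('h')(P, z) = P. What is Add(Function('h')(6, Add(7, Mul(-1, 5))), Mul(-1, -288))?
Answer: 294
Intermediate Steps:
Add(Function('h')(6, Add(7, Mul(-1, 5))), Mul(-1, -288)) = Add(6, Mul(-1, -288)) = Add(6, 288) = 294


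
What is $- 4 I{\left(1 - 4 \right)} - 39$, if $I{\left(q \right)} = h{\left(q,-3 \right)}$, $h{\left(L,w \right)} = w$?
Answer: $-27$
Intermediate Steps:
$I{\left(q \right)} = -3$
$- 4 I{\left(1 - 4 \right)} - 39 = \left(-4\right) \left(-3\right) - 39 = 12 - 39 = -27$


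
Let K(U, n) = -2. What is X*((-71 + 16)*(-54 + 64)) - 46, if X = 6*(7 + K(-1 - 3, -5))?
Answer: -16546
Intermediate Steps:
X = 30 (X = 6*(7 - 2) = 6*5 = 30)
X*((-71 + 16)*(-54 + 64)) - 46 = 30*((-71 + 16)*(-54 + 64)) - 46 = 30*(-55*10) - 46 = 30*(-550) - 46 = -16500 - 46 = -16546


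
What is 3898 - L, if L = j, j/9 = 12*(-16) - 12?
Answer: 5734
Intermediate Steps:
j = -1836 (j = 9*(12*(-16) - 12) = 9*(-192 - 12) = 9*(-204) = -1836)
L = -1836
3898 - L = 3898 - 1*(-1836) = 3898 + 1836 = 5734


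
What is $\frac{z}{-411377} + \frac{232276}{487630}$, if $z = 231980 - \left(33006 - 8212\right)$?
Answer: $- \frac{248959324}{9118171205} \approx -0.027304$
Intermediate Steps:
$z = 207186$ ($z = 231980 - \left(33006 - 8212\right) = 231980 - 24794 = 207186$)
$\frac{z}{-411377} + \frac{232276}{487630} = \frac{207186}{-411377} + \frac{232276}{487630} = 207186 \left(- \frac{1}{411377}\right) + 232276 \cdot \frac{1}{487630} = - \frac{207186}{411377} + \frac{10558}{22165} = - \frac{248959324}{9118171205}$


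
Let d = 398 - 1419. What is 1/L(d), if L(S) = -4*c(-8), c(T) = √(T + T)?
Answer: I/16 ≈ 0.0625*I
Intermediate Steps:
c(T) = √2*√T (c(T) = √(2*T) = √2*√T)
d = -1021
L(S) = -16*I (L(S) = -4*√2*√(-8) = -4*√2*2*I*√2 = -16*I)
1/L(d) = 1/(-16*I) = I/16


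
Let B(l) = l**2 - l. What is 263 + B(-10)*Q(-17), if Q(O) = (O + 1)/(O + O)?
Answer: 5351/17 ≈ 314.76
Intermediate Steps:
Q(O) = (1 + O)/(2*O) (Q(O) = (1 + O)/((2*O)) = (1 + O)*(1/(2*O)) = (1 + O)/(2*O))
263 + B(-10)*Q(-17) = 263 + (-10*(-1 - 10))*((1/2)*(1 - 17)/(-17)) = 263 + (-10*(-11))*((1/2)*(-1/17)*(-16)) = 263 + 110*(8/17) = 263 + 880/17 = 5351/17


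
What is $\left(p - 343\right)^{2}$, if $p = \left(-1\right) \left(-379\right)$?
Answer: $1296$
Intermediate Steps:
$p = 379$
$\left(p - 343\right)^{2} = \left(379 - 343\right)^{2} = 36^{2} = 1296$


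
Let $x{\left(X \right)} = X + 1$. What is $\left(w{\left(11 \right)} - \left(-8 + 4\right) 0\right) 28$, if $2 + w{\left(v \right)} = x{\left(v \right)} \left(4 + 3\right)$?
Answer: $2296$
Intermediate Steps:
$x{\left(X \right)} = 1 + X$
$w{\left(v \right)} = 5 + 7 v$ ($w{\left(v \right)} = -2 + \left(1 + v\right) \left(4 + 3\right) = -2 + \left(1 + v\right) 7 = -2 + \left(7 + 7 v\right) = 5 + 7 v$)
$\left(w{\left(11 \right)} - \left(-8 + 4\right) 0\right) 28 = \left(\left(5 + 7 \cdot 11\right) - \left(-8 + 4\right) 0\right) 28 = \left(\left(5 + 77\right) - \left(-4\right) 0\right) 28 = \left(82 - 0\right) 28 = \left(82 + 0\right) 28 = 82 \cdot 28 = 2296$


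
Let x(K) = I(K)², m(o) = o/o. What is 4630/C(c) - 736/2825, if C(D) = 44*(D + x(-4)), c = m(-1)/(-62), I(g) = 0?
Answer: -202744221/31075 ≈ -6524.4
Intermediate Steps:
m(o) = 1
x(K) = 0 (x(K) = 0² = 0)
c = -1/62 (c = 1/(-62) = 1*(-1/62) = -1/62 ≈ -0.016129)
C(D) = 44*D (C(D) = 44*(D + 0) = 44*D)
4630/C(c) - 736/2825 = 4630/((44*(-1/62))) - 736/2825 = 4630/(-22/31) - 736*1/2825 = 4630*(-31/22) - 736/2825 = -71765/11 - 736/2825 = -202744221/31075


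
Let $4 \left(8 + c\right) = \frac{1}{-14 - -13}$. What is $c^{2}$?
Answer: $\frac{1089}{16} \approx 68.063$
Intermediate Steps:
$c = - \frac{33}{4}$ ($c = -8 + \frac{1}{4 \left(-14 - -13\right)} = -8 + \frac{1}{4 \left(-14 + 13\right)} = -8 + \frac{1}{4 \left(-1\right)} = -8 + \frac{1}{4} \left(-1\right) = -8 - \frac{1}{4} = - \frac{33}{4} \approx -8.25$)
$c^{2} = \left(- \frac{33}{4}\right)^{2} = \frac{1089}{16}$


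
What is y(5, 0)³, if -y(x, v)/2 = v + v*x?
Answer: 0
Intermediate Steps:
y(x, v) = -2*v - 2*v*x (y(x, v) = -2*(v + v*x) = -2*v - 2*v*x)
y(5, 0)³ = (-2*0*(1 + 5))³ = (-2*0*6)³ = 0³ = 0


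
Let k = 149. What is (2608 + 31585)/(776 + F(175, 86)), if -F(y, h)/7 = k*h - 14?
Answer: -34193/88824 ≈ -0.38495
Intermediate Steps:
F(y, h) = 98 - 1043*h (F(y, h) = -7*(149*h - 14) = -7*(-14 + 149*h) = 98 - 1043*h)
(2608 + 31585)/(776 + F(175, 86)) = (2608 + 31585)/(776 + (98 - 1043*86)) = 34193/(776 + (98 - 89698)) = 34193/(776 - 89600) = 34193/(-88824) = 34193*(-1/88824) = -34193/88824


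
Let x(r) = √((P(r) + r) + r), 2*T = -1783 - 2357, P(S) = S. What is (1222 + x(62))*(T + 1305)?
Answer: -934830 - 765*√186 ≈ -9.4526e+5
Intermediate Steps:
T = -2070 (T = (-1783 - 2357)/2 = (½)*(-4140) = -2070)
x(r) = √3*√r (x(r) = √((r + r) + r) = √(2*r + r) = √(3*r) = √3*√r)
(1222 + x(62))*(T + 1305) = (1222 + √3*√62)*(-2070 + 1305) = (1222 + √186)*(-765) = -934830 - 765*√186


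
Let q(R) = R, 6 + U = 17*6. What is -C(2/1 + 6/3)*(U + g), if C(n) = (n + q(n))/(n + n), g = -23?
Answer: -73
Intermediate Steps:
U = 96 (U = -6 + 17*6 = -6 + 102 = 96)
C(n) = 1 (C(n) = (n + n)/(n + n) = (2*n)/((2*n)) = (2*n)*(1/(2*n)) = 1)
-C(2/1 + 6/3)*(U + g) = -(96 - 23) = -73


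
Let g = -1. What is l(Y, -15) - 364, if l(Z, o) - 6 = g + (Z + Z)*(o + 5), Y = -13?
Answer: -99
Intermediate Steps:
l(Z, o) = 5 + 2*Z*(5 + o) (l(Z, o) = 6 + (-1 + (Z + Z)*(o + 5)) = 6 + (-1 + (2*Z)*(5 + o)) = 6 + (-1 + 2*Z*(5 + o)) = 5 + 2*Z*(5 + o))
l(Y, -15) - 364 = (5 + 10*(-13) + 2*(-13)*(-15)) - 364 = (5 - 130 + 390) - 364 = 265 - 364 = -99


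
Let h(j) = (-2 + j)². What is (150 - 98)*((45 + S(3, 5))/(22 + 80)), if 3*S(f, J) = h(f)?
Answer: 208/9 ≈ 23.111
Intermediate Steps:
S(f, J) = (-2 + f)²/3
(150 - 98)*((45 + S(3, 5))/(22 + 80)) = (150 - 98)*((45 + (-2 + 3)²/3)/(22 + 80)) = 52*((45 + (⅓)*1²)/102) = 52*((45 + (⅓)*1)*(1/102)) = 52*((45 + ⅓)*(1/102)) = 52*((136/3)*(1/102)) = 52*(4/9) = 208/9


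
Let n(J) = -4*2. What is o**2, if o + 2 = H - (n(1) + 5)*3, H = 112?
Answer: 14161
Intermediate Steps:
n(J) = -8
o = 119 (o = -2 + (112 - (-8 + 5)*3) = -2 + (112 - (-3)*3) = -2 + (112 - 1*(-9)) = -2 + (112 + 9) = -2 + 121 = 119)
o**2 = 119**2 = 14161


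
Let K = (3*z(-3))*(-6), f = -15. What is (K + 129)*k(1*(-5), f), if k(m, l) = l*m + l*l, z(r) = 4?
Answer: 17100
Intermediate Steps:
k(m, l) = l² + l*m (k(m, l) = l*m + l² = l² + l*m)
K = -72 (K = (3*4)*(-6) = 12*(-6) = -72)
(K + 129)*k(1*(-5), f) = (-72 + 129)*(-15*(-15 + 1*(-5))) = 57*(-15*(-15 - 5)) = 57*(-15*(-20)) = 57*300 = 17100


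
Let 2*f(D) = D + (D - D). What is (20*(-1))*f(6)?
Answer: -60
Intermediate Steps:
f(D) = D/2 (f(D) = (D + (D - D))/2 = (D + 0)/2 = D/2)
(20*(-1))*f(6) = (20*(-1))*((½)*6) = -20*3 = -60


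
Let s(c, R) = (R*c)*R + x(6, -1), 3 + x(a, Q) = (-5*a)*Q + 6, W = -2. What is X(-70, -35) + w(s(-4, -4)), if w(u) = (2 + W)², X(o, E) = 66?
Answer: 66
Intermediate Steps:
x(a, Q) = 3 - 5*Q*a (x(a, Q) = -3 + ((-5*a)*Q + 6) = -3 + (-5*Q*a + 6) = -3 + (6 - 5*Q*a) = 3 - 5*Q*a)
s(c, R) = 33 + c*R² (s(c, R) = (R*c)*R + (3 - 5*(-1)*6) = c*R² + (3 + 30) = c*R² + 33 = 33 + c*R²)
w(u) = 0 (w(u) = (2 - 2)² = 0² = 0)
X(-70, -35) + w(s(-4, -4)) = 66 + 0 = 66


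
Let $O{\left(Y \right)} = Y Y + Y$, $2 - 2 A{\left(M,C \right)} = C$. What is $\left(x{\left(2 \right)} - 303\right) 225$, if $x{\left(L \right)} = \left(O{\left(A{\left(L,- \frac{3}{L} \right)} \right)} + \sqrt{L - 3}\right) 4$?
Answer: $- \frac{255375}{4} + 900 i \approx -63844.0 + 900.0 i$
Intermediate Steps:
$A{\left(M,C \right)} = 1 - \frac{C}{2}$
$O{\left(Y \right)} = Y + Y^{2}$ ($O{\left(Y \right)} = Y^{2} + Y = Y + Y^{2}$)
$x{\left(L \right)} = 4 \sqrt{-3 + L} + 4 \left(1 + \frac{3}{2 L}\right) \left(2 + \frac{3}{2 L}\right)$ ($x{\left(L \right)} = \left(\left(1 - \frac{\left(-3\right) \frac{1}{L}}{2}\right) \left(1 + \left(1 - \frac{\left(-3\right) \frac{1}{L}}{2}\right)\right) + \sqrt{L - 3}\right) 4 = \left(\left(1 + \frac{3}{2 L}\right) \left(1 + \left(1 + \frac{3}{2 L}\right)\right) + \sqrt{-3 + L}\right) 4 = \left(\left(1 + \frac{3}{2 L}\right) \left(2 + \frac{3}{2 L}\right) + \sqrt{-3 + L}\right) 4 = \left(\sqrt{-3 + L} + \left(1 + \frac{3}{2 L}\right) \left(2 + \frac{3}{2 L}\right)\right) 4 = 4 \sqrt{-3 + L} + 4 \left(1 + \frac{3}{2 L}\right) \left(2 + \frac{3}{2 L}\right)$)
$\left(x{\left(2 \right)} - 303\right) 225 = \left(\left(8 + 4 \sqrt{-3 + 2} + \frac{9}{4} + \frac{18}{2}\right) - 303\right) 225 = \left(\left(8 + 4 \sqrt{-1} + 9 \cdot \frac{1}{4} + 18 \cdot \frac{1}{2}\right) - 303\right) 225 = \left(\left(8 + 4 i + \frac{9}{4} + 9\right) - 303\right) 225 = \left(\left(\frac{77}{4} + 4 i\right) - 303\right) 225 = \left(- \frac{1135}{4} + 4 i\right) 225 = - \frac{255375}{4} + 900 i$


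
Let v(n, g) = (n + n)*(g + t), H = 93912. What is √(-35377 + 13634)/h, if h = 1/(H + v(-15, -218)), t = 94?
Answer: 97632*I*√21743 ≈ 1.4396e+7*I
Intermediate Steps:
v(n, g) = 2*n*(94 + g) (v(n, g) = (n + n)*(g + 94) = (2*n)*(94 + g) = 2*n*(94 + g))
h = 1/97632 (h = 1/(93912 + 2*(-15)*(94 - 218)) = 1/(93912 + 2*(-15)*(-124)) = 1/(93912 + 3720) = 1/97632 ≈ 1.0243e-5)
√(-35377 + 13634)/h = √(-35377 + 13634)/(1/97632) = √(-21743)*97632 = (I*√21743)*97632 = 97632*I*√21743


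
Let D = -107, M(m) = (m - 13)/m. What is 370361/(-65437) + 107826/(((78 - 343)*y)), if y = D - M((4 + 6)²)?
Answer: -70623258431/37411052707 ≈ -1.8878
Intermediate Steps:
M(m) = (-13 + m)/m
y = -10787/100 (y = -107 - (-13 + (4 + 6)²)/((4 + 6)²) = -107 - (-13 + 10²)/(10²) = -107 - (-13 + 100)/100 = -107 - 87/100 = -10787/100 ≈ -107.87)
370361/(-65437) + 107826/(((78 - 343)*y)) = 370361/(-65437) + 107826/(((78 - 343)*(-10787/100))) = 370361*(-1/65437) + 107826/((-265*(-10787/100))) = -370361/65437 + 107826/(571711/20) = -370361/65437 + 107826*(20/571711) = -370361/65437 + 2156520/571711 = -70623258431/37411052707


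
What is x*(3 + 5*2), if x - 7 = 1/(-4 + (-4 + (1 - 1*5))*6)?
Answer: 363/4 ≈ 90.750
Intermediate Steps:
x = 363/52 (x = 7 + 1/(-4 + (-4 + (1 - 1*5))*6) = 7 + 1/(-4 + (-4 + (1 - 5))*6) = 7 + 1/(-4 + (-4 - 4)*6) = 7 + 1/(-4 - 8*6) = 7 + 1/(-4 - 48) = 7 + 1/(-52) = 7 - 1/52 = 363/52 ≈ 6.9808)
x*(3 + 5*2) = 363*(3 + 5*2)/52 = 363*(3 + 10)/52 = (363/52)*13 = 363/4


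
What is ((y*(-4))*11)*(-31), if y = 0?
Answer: 0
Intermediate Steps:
((y*(-4))*11)*(-31) = ((0*(-4))*11)*(-31) = (0*11)*(-31) = 0*(-31) = 0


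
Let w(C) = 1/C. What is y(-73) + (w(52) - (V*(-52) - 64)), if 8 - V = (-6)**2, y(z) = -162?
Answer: -80807/52 ≈ -1554.0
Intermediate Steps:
V = -28 (V = 8 - 1*(-6)**2 = 8 - 1*36 = 8 - 36 = -28)
y(-73) + (w(52) - (V*(-52) - 64)) = -162 + (1/52 - (-28*(-52) - 64)) = -162 + (1/52 - (1456 - 64)) = -162 + (1/52 - 1*1392) = -162 + (1/52 - 1392) = -162 - 72383/52 = -80807/52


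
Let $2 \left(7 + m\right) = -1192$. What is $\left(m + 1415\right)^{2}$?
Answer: $659344$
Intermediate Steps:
$m = -603$ ($m = -7 + \frac{1}{2} \left(-1192\right) = -7 - 596 = -603$)
$\left(m + 1415\right)^{2} = \left(-603 + 1415\right)^{2} = 812^{2} = 659344$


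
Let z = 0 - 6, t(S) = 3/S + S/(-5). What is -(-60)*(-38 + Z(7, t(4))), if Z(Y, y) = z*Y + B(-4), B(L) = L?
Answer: -5040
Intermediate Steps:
t(S) = 3/S - S/5 (t(S) = 3/S + S*(-1/5) = 3/S - S/5)
z = -6
Z(Y, y) = -4 - 6*Y (Z(Y, y) = -6*Y - 4 = -4 - 6*Y)
-(-60)*(-38 + Z(7, t(4))) = -(-60)*(-38 + (-4 - 6*7)) = -(-60)*(-38 + (-4 - 42)) = -(-60)*(-38 - 46) = -(-60)*(-84) = -1*5040 = -5040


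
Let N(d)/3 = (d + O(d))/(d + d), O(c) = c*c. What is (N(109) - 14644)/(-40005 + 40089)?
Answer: -14479/84 ≈ -172.37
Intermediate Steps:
O(c) = c²
N(d) = 3*(d + d²)/(2*d) (N(d) = 3*((d + d²)/(d + d)) = 3*((d + d²)/((2*d))) = 3*((d + d²)*(1/(2*d))) = 3*((d + d²)/(2*d)) = 3*(d + d²)/(2*d))
(N(109) - 14644)/(-40005 + 40089) = ((3/2 + (3/2)*109) - 14644)/(-40005 + 40089) = ((3/2 + 327/2) - 14644)/84 = (165 - 14644)*(1/84) = -14479*1/84 = -14479/84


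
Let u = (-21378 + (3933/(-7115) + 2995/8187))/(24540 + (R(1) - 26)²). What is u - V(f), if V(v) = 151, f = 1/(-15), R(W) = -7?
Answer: -226673521275331/1492902192645 ≈ -151.83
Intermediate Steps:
f = -1/15 ≈ -0.066667
u = -1245290185936/1492902192645 (u = (-21378 + (3933/(-7115) + 2995/8187))/(24540 + (-7 - 26)²) = (-21378 + (3933*(-1/7115) + 2995*(1/8187)))/(24540 + (-33)²) = (-21378 + (-3933/7115 + 2995/8187))/(24540 + 1089) = (-21378 - 10890046/58250505)/25629 = -1245290185936/58250505*1/25629 = -1245290185936/1492902192645 ≈ -0.83414)
u - V(f) = -1245290185936/1492902192645 - 1*151 = -1245290185936/1492902192645 - 151 = -226673521275331/1492902192645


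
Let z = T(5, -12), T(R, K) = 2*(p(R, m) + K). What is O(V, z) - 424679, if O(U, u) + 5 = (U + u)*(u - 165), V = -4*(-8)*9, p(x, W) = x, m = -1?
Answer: -473730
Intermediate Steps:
T(R, K) = 2*K + 2*R (T(R, K) = 2*(R + K) = 2*(K + R) = 2*K + 2*R)
z = -14 (z = 2*(-12) + 2*5 = -24 + 10 = -14)
V = 288 (V = 32*9 = 288)
O(U, u) = -5 + (-165 + u)*(U + u) (O(U, u) = -5 + (U + u)*(u - 165) = -5 + (U + u)*(-165 + u) = -5 + (-165 + u)*(U + u))
O(V, z) - 424679 = (-5 + (-14)² - 165*288 - 165*(-14) + 288*(-14)) - 424679 = (-5 + 196 - 47520 + 2310 - 4032) - 424679 = -49051 - 424679 = -473730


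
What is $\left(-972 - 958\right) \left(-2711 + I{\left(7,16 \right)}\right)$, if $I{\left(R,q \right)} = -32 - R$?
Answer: $5307500$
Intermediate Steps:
$\left(-972 - 958\right) \left(-2711 + I{\left(7,16 \right)}\right) = \left(-972 - 958\right) \left(-2711 - 39\right) = - 1930 \left(-2711 - 39\right) = \left(-1930\right) \left(-2750\right) = 5307500$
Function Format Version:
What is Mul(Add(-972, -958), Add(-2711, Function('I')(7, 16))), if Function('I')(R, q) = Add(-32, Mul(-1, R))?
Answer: 5307500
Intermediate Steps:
Mul(Add(-972, -958), Add(-2711, Function('I')(7, 16))) = Mul(Add(-972, -958), Add(-2711, Add(-32, Mul(-1, 7)))) = Mul(-1930, Add(-2711, Add(-32, -7))) = Mul(-1930, Add(-2711, -39)) = Mul(-1930, -2750) = 5307500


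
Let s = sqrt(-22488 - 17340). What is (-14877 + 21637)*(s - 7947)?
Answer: -53721720 + 13520*I*sqrt(9957) ≈ -5.3722e+7 + 1.3491e+6*I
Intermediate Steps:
s = 2*I*sqrt(9957) (s = sqrt(-39828) = 2*I*sqrt(9957) ≈ 199.57*I)
(-14877 + 21637)*(s - 7947) = (-14877 + 21637)*(2*I*sqrt(9957) - 7947) = 6760*(-7947 + 2*I*sqrt(9957)) = -53721720 + 13520*I*sqrt(9957)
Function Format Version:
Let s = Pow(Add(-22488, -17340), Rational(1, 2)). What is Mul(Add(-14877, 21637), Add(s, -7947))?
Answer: Add(-53721720, Mul(13520, I, Pow(9957, Rational(1, 2)))) ≈ Add(-5.3722e+7, Mul(1.3491e+6, I))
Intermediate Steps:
s = Mul(2, I, Pow(9957, Rational(1, 2))) (s = Pow(-39828, Rational(1, 2)) = Mul(2, I, Pow(9957, Rational(1, 2))) ≈ Mul(199.57, I))
Mul(Add(-14877, 21637), Add(s, -7947)) = Mul(Add(-14877, 21637), Add(Mul(2, I, Pow(9957, Rational(1, 2))), -7947)) = Mul(6760, Add(-7947, Mul(2, I, Pow(9957, Rational(1, 2))))) = Add(-53721720, Mul(13520, I, Pow(9957, Rational(1, 2))))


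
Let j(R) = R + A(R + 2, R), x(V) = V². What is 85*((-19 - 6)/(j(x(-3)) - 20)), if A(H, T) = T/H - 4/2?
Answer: 23375/134 ≈ 174.44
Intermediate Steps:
A(H, T) = -2 + T/H (A(H, T) = T/H - 4*½ = T/H - 2 = -2 + T/H)
j(R) = -2 + R + R/(2 + R) (j(R) = R + (-2 + R/(R + 2)) = R + (-2 + R/(2 + R)) = -2 + R + R/(2 + R))
85*((-19 - 6)/(j(x(-3)) - 20)) = 85*((-19 - 6)/((-4 + (-3)² + ((-3)²)²)/(2 + (-3)²) - 20)) = 85*(-25/((-4 + 9 + 9²)/(2 + 9) - 20)) = 85*(-25/((-4 + 9 + 81)/11 - 20)) = 85*(-25/((1/11)*86 - 20)) = 85*(-25/(86/11 - 20)) = 85*(-25/(-134/11)) = 85*(-25*(-11/134)) = 85*(275/134) = 23375/134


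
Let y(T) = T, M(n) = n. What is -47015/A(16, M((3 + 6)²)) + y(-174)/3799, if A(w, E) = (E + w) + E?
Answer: -6160033/23318 ≈ -264.17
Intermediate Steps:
A(w, E) = w + 2*E
-47015/A(16, M((3 + 6)²)) + y(-174)/3799 = -47015/(16 + 2*(3 + 6)²) - 174/3799 = -47015/(16 + 2*9²) - 174*1/3799 = -47015/(16 + 2*81) - 6/131 = -47015/(16 + 162) - 6/131 = -47015/178 - 6/131 = -6160033/23318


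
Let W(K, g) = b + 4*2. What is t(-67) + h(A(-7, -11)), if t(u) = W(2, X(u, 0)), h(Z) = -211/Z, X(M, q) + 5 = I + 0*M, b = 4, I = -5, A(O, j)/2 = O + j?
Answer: 643/36 ≈ 17.861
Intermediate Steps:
A(O, j) = 2*O + 2*j (A(O, j) = 2*(O + j) = 2*O + 2*j)
X(M, q) = -10 (X(M, q) = -5 + (-5 + 0*M) = -5 + (-5 + 0) = -5 - 5 = -10)
W(K, g) = 12 (W(K, g) = 4 + 4*2 = 4 + 8 = 12)
t(u) = 12
t(-67) + h(A(-7, -11)) = 12 - 211/(2*(-7) + 2*(-11)) = 12 - 211/(-14 - 22) = 12 - 211/(-36) = 12 - 211*(-1/36) = 12 + 211/36 = 643/36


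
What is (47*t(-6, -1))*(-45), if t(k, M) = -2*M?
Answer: -4230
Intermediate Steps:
(47*t(-6, -1))*(-45) = (47*(-2*(-1)))*(-45) = (47*2)*(-45) = 94*(-45) = -4230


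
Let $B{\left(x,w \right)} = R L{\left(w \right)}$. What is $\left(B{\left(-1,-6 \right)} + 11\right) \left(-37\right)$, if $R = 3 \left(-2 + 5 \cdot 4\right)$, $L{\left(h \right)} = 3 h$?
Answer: $35557$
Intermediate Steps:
$R = 54$ ($R = 3 \left(-2 + 20\right) = 3 \cdot 18 = 54$)
$B{\left(x,w \right)} = 162 w$ ($B{\left(x,w \right)} = 54 \cdot 3 w = 162 w$)
$\left(B{\left(-1,-6 \right)} + 11\right) \left(-37\right) = \left(162 \left(-6\right) + 11\right) \left(-37\right) = \left(-972 + 11\right) \left(-37\right) = \left(-961\right) \left(-37\right) = 35557$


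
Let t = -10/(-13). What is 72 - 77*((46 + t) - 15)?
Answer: -30865/13 ≈ -2374.2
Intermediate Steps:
t = 10/13 (t = -10*(-1/13) = 10/13 ≈ 0.76923)
72 - 77*((46 + t) - 15) = 72 - 77*((46 + 10/13) - 15) = 72 - 77*(608/13 - 15) = 72 - 77*413/13 = 72 - 31801/13 = -30865/13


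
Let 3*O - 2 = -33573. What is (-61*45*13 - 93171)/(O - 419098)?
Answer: 386568/1290865 ≈ 0.29946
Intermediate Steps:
O = -33571/3 (O = ⅔ + (⅓)*(-33573) = ⅔ - 11191 = -33571/3 ≈ -11190.)
(-61*45*13 - 93171)/(O - 419098) = (-61*45*13 - 93171)/(-33571/3 - 419098) = (-2745*13 - 93171)/(-1290865/3) = (-35685 - 93171)*(-3/1290865) = -128856*(-3/1290865) = 386568/1290865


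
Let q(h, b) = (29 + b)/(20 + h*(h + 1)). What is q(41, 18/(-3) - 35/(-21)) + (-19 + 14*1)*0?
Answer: 37/2613 ≈ 0.014160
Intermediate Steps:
q(h, b) = (29 + b)/(20 + h*(1 + h))
q(41, 18/(-3) - 35/(-21)) + (-19 + 14*1)*0 = (29 + (18/(-3) - 35/(-21)))/(20 + 41 + 41²) + (-19 + 14*1)*0 = (29 + (18*(-⅓) - 35*(-1/21)))/(20 + 41 + 1681) + (-19 + 14)*0 = (29 + (-6 + 5/3))/1742 - 5*0 = (29 - 13/3)/1742 + 0 = (1/1742)*(74/3) + 0 = 37/2613 + 0 = 37/2613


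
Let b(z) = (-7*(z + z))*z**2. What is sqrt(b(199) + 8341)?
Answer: I*sqrt(110320045) ≈ 10503.0*I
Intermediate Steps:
b(z) = -14*z**3 (b(z) = (-14*z)*z**2 = -14*z**3)
sqrt(b(199) + 8341) = sqrt(-14*199**3 + 8341) = sqrt(-14*7880599 + 8341) = sqrt(-110328386 + 8341) = sqrt(-110320045) = I*sqrt(110320045)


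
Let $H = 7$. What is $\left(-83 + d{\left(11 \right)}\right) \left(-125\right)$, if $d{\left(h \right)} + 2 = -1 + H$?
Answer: $9875$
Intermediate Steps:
$d{\left(h \right)} = 4$ ($d{\left(h \right)} = -2 + \left(-1 + 7\right) = -2 + 6 = 4$)
$\left(-83 + d{\left(11 \right)}\right) \left(-125\right) = \left(-83 + 4\right) \left(-125\right) = \left(-79\right) \left(-125\right) = 9875$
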